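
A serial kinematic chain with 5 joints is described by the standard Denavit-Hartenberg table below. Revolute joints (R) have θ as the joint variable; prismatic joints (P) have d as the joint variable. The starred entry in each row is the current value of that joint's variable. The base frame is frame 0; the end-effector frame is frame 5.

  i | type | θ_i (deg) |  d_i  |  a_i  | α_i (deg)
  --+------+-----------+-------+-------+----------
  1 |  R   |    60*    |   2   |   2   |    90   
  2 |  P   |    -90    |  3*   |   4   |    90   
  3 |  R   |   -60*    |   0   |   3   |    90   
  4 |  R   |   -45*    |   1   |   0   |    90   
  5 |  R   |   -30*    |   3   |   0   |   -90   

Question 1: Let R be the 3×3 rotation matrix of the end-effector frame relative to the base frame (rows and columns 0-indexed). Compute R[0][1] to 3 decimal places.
-0.884

End-effector y-axis (col 1 of R) = (-0.8839,-0.3062,-0.3536)
R[0][1] = -0.8839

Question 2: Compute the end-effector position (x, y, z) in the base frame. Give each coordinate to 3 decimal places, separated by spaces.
3.567 2.700 -1.573

after link 1: o_1 = (1.0000, 1.7321, 2.0000)
after link 2: o_2 = (3.5981, 0.2321, -2.0000)
after link 3: o_3 = (1.3481, 1.5311, -3.5000)
after link 4: o_4 = (0.9151, 1.7811, -2.6340)
after link 5: o_5 = (3.5667, 2.6996, -1.5733)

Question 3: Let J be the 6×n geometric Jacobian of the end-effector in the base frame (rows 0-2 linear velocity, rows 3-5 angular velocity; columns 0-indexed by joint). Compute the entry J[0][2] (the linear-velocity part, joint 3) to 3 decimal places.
-0.370

axis z_2 = (-0.5000,-0.8660,-0.0000); lever o_n−o_2 = (-0.0314,2.4676,0.4267)
cross product → J_v[:, 2] = (-0.3695,0.2133,-1.2610)
J_ω[:, 2] = z_2
entry J[0][2] = -0.3695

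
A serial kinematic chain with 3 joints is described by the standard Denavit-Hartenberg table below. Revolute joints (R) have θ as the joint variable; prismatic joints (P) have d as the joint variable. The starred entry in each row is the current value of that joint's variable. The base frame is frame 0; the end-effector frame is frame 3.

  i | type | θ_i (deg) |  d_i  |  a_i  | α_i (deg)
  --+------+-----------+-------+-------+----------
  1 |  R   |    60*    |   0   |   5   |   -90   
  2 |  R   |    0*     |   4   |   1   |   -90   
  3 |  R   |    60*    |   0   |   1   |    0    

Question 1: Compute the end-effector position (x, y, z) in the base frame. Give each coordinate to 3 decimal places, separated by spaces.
after link 1: o_1 = (2.5000, 4.3301, 0.0000)
after link 2: o_2 = (-0.4641, 7.1962, 0.0000)
after link 3: o_3 = (0.5359, 7.1962, 0.0000)

0.536 7.196 0.000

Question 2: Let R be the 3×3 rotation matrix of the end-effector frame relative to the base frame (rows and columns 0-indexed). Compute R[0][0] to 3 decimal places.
1.000

End-effector x-axis (col 0 of R) = (1.0000,0.0000,-0.0000)
R[0][0] = 1.0000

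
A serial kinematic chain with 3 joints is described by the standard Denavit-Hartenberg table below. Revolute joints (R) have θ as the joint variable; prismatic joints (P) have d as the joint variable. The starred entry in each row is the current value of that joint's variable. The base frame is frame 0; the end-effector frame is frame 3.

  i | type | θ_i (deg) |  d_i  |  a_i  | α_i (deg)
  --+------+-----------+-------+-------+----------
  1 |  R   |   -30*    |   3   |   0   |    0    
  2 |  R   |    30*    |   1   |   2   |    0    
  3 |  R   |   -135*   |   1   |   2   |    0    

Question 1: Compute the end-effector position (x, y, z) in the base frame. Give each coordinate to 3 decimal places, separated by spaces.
0.586 -1.414 5.000

after link 1: o_1 = (0.0000, 0.0000, 3.0000)
after link 2: o_2 = (2.0000, 0.0000, 4.0000)
after link 3: o_3 = (0.5858, -1.4142, 5.0000)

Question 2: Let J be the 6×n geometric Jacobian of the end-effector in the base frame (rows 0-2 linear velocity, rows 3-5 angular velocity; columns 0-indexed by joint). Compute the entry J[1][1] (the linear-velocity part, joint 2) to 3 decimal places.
axis z_1 = (0.0000,0.0000,1.0000); lever o_n−o_1 = (0.5858,-1.4142,2.0000)
cross product → J_v[:, 1] = (1.4142,0.5858,-0.0000)
J_ω[:, 1] = z_1
entry J[1][1] = 0.5858

0.586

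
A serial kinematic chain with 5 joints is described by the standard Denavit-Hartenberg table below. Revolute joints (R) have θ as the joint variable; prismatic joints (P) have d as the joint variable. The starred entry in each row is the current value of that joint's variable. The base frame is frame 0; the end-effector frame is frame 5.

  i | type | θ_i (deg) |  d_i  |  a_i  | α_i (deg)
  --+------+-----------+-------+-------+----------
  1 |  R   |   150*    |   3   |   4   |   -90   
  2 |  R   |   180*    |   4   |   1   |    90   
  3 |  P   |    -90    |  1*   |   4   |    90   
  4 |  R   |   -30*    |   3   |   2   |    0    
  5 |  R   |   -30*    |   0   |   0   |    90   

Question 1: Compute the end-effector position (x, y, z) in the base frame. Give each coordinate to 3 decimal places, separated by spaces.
after link 1: o_1 = (-3.4641, 2.0000, 3.0000)
after link 2: o_2 = (-4.5981, -1.9641, 3.0000)
after link 3: o_3 = (-2.5981, 1.5000, 2.0000)
after link 4: o_4 = (-4.3301, 4.5000, 3.0000)
after link 5: o_5 = (-4.3301, 4.5000, 3.0000)

-4.330 4.500 3.000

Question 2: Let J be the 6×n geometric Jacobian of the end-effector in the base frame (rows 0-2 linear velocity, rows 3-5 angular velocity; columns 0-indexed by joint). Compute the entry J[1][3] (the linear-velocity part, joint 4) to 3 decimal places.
0.866

axis z_3 = (-0.8660,0.5000,0.0000); lever o_n−o_3 = (-1.7321,3.0000,1.0000)
cross product → J_v[:, 3] = (0.5000,0.8660,-1.7321)
J_ω[:, 3] = z_3
entry J[1][3] = 0.8660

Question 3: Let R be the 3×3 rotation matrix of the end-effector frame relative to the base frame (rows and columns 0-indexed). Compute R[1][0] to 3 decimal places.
0.433

End-effector x-axis (col 0 of R) = (0.2500,0.4330,0.8660)
R[1][0] = 0.4330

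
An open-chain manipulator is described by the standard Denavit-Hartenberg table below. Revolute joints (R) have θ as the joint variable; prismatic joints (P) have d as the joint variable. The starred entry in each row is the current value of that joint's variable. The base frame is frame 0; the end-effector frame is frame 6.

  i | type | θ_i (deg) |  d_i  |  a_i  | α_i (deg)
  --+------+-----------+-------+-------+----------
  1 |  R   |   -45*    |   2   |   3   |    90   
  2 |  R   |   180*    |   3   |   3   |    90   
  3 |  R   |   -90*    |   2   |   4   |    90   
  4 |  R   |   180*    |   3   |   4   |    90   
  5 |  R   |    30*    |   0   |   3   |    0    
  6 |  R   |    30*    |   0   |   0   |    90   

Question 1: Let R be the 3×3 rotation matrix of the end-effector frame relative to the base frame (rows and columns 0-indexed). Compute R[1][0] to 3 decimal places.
End-effector x-axis (col 0 of R) = (0.2588,-0.9659,-0.0000)
R[1][0] = -0.9659

-0.966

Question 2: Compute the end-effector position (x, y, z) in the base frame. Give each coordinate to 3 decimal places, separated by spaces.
after link 1: o_1 = (2.1213, -2.1213, 2.0000)
after link 2: o_2 = (-2.1213, -2.1213, 2.0000)
after link 3: o_3 = (0.7071, 0.7071, 4.0000)
after link 4: o_4 = (0.0000, -4.2426, 4.0000)
after link 5: o_5 = (-0.7765, -7.1404, 4.0000)
after link 6: o_6 = (-0.7765, -7.1404, 4.0000)

-0.776 -7.140 4.000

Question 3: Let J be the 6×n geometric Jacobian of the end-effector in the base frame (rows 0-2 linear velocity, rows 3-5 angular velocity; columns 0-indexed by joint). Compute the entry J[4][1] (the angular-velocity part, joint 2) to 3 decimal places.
axis z_1 = (-0.7071,-0.7071,0.0000); lever o_n−o_1 = (-2.8978,-5.0191,2.0000)
cross product → J_v[:, 1] = (-1.4142,1.4142,1.5000)
J_ω[:, 1] = z_1
entry J[4][1] = -0.7071

-0.707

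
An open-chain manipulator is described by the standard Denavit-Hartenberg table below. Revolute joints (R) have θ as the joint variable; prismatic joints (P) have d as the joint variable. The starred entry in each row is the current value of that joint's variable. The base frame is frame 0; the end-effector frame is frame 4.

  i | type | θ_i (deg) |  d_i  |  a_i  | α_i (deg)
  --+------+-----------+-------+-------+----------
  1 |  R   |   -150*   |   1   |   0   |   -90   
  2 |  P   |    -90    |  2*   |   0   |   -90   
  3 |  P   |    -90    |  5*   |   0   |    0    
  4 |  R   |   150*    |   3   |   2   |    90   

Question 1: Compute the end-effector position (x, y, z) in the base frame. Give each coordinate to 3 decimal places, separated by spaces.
-6.794 -4.232 2.000

after link 1: o_1 = (0.0000, 0.0000, 1.0000)
after link 2: o_2 = (1.0000, -1.7321, 1.0000)
after link 3: o_3 = (-3.3301, -4.2321, 1.0000)
after link 4: o_4 = (-6.7942, -4.2321, 2.0000)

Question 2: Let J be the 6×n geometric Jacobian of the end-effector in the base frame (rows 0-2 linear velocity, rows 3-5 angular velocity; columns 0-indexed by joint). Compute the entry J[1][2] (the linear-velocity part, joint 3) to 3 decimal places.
-0.500

prismatic axis z_2 = (-0.8660,-0.5000,-0.0000)
J_v[:, 2] = z_2; J_ω[:, 2] = (0,0,0)
entry J[1][2] = -0.5000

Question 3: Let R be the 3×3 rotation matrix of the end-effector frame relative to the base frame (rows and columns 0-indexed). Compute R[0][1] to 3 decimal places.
End-effector y-axis (col 1 of R) = (-0.8660,-0.5000,-0.0000)
R[0][1] = -0.8660

-0.866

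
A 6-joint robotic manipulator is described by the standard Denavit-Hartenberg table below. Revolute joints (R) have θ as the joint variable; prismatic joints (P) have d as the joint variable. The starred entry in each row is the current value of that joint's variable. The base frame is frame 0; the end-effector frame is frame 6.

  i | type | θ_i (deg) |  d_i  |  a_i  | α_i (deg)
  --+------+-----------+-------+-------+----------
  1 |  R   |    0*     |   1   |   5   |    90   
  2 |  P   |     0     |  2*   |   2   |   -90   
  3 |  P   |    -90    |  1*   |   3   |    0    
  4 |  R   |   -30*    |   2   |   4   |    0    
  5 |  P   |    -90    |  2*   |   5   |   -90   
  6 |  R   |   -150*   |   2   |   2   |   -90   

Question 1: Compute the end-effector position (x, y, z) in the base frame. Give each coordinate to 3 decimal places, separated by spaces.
after link 1: o_1 = (5.0000, 0.0000, 1.0000)
after link 2: o_2 = (7.0000, -2.0000, 1.0000)
after link 3: o_3 = (7.0000, -5.0000, 2.0000)
after link 4: o_4 = (5.0000, -8.4641, 4.0000)
after link 5: o_5 = (0.6699, -5.9641, 6.0000)
after link 6: o_6 = (1.1699, -8.5622, 7.0000)

1.170 -8.562 7.000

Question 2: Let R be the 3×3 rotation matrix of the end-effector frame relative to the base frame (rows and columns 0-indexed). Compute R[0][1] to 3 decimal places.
End-effector y-axis (col 1 of R) = (0.5000,0.8660,-0.0000)
R[0][1] = 0.5000

0.500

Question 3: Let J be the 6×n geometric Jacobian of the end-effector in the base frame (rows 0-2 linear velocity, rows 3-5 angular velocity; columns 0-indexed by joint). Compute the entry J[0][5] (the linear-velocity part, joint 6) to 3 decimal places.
-0.866

axis z_5 = (-0.5000,-0.8660,0.0000); lever o_n−o_5 = (0.5000,-2.5981,1.0000)
cross product → J_v[:, 5] = (-0.8660,0.5000,1.7321)
J_ω[:, 5] = z_5
entry J[0][5] = -0.8660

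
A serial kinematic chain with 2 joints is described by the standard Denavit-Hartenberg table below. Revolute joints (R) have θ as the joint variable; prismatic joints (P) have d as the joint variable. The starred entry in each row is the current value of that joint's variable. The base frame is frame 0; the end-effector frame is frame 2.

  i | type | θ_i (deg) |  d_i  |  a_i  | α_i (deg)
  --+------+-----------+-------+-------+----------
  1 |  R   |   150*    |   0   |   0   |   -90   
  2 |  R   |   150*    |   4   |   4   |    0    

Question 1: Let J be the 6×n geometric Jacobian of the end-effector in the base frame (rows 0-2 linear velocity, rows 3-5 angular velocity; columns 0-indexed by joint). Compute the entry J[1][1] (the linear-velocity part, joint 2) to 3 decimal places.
-1.000

axis z_1 = (-0.5000,-0.8660,0.0000); lever o_n−o_1 = (1.0000,-5.1962,-2.0000)
cross product → J_v[:, 1] = (1.7321,-1.0000,3.4641)
J_ω[:, 1] = z_1
entry J[1][1] = -1.0000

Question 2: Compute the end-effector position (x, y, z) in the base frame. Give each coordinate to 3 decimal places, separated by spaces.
after link 1: o_1 = (0.0000, 0.0000, 0.0000)
after link 2: o_2 = (1.0000, -5.1962, -2.0000)

1.000 -5.196 -2.000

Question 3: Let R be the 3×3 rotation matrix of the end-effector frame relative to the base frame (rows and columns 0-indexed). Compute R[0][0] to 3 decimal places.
0.750

End-effector x-axis (col 0 of R) = (0.7500,-0.4330,-0.5000)
R[0][0] = 0.7500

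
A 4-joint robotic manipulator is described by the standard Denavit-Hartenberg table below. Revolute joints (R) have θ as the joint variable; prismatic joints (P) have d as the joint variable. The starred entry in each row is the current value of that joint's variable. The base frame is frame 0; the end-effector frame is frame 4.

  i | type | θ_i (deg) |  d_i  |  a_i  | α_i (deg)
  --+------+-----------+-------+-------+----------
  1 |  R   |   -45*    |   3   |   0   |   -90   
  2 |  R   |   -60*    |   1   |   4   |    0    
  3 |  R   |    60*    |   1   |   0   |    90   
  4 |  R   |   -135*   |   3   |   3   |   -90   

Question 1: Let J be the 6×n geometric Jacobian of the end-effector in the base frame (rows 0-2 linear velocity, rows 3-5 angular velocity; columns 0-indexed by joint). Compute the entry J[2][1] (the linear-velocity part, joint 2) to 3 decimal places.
axis z_1 = (0.7071,0.7071,0.0000); lever o_n−o_1 = (-0.1716,-0.0000,6.4641)
cross product → J_v[:, 1] = (4.5708,-4.5708,0.1213)
J_ω[:, 1] = z_1
entry J[2][1] = 0.1213

0.121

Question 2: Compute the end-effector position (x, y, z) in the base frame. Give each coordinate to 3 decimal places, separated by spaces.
-0.172 -0.000 9.464

after link 1: o_1 = (0.0000, 0.0000, 3.0000)
after link 2: o_2 = (2.1213, -0.7071, 6.4641)
after link 3: o_3 = (2.8284, -0.0000, 6.4641)
after link 4: o_4 = (-0.1716, -0.0000, 9.4641)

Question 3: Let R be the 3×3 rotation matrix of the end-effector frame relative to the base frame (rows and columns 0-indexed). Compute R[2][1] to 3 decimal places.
-1.000

End-effector y-axis (col 1 of R) = (0.0000,-0.0000,-1.0000)
R[2][1] = -1.0000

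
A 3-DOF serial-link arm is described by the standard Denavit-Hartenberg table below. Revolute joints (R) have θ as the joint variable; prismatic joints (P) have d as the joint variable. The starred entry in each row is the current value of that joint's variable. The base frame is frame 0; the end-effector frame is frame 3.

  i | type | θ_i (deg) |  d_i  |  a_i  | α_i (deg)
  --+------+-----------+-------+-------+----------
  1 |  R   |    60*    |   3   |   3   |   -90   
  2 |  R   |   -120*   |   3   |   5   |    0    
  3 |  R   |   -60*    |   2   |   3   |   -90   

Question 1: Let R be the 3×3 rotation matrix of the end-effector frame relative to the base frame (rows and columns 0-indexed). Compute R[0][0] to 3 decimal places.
End-effector x-axis (col 0 of R) = (-0.5000,-0.8660,0.0000)
R[0][0] = -0.5000

-0.500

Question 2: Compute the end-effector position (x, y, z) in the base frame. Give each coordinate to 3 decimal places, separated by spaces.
after link 1: o_1 = (1.5000, 2.5981, 3.0000)
after link 2: o_2 = (-2.3481, 1.9330, 7.3301)
after link 3: o_3 = (-5.5801, 0.3349, 7.3301)

-5.580 0.335 7.330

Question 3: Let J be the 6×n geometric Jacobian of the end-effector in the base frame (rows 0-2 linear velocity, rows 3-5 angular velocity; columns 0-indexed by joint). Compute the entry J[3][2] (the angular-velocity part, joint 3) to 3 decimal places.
-0.866

axis z_2 = (-0.8660,0.5000,0.0000); lever o_n−o_2 = (-3.2321,-1.5981,0.0000)
cross product → J_v[:, 2] = (0.0000,0.0000,3.0000)
J_ω[:, 2] = z_2
entry J[3][2] = -0.8660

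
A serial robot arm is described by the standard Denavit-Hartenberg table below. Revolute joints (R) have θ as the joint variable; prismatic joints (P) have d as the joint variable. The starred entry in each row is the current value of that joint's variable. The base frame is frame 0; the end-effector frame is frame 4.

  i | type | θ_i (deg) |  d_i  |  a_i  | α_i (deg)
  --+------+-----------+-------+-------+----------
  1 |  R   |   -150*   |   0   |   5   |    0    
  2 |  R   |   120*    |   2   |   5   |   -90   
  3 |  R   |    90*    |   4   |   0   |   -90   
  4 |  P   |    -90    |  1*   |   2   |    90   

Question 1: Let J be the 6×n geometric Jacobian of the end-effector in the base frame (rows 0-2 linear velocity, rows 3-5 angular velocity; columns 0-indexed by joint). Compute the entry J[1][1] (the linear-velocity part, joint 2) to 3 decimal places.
6.464

axis z_1 = (0.0000,0.0000,1.0000); lever o_n−o_1 = (6.4641,3.1962,2.0000)
cross product → J_v[:, 1] = (-3.1962,6.4641,0.0000)
J_ω[:, 1] = z_1
entry J[1][1] = 6.4641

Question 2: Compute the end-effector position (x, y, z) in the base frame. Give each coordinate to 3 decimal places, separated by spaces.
after link 1: o_1 = (-4.3301, -2.5000, 0.0000)
after link 2: o_2 = (-0.0000, -5.0000, 2.0000)
after link 3: o_3 = (2.0000, -1.5359, 2.0000)
after link 4: o_4 = (2.1340, 0.6962, 2.0000)

2.134 0.696 2.000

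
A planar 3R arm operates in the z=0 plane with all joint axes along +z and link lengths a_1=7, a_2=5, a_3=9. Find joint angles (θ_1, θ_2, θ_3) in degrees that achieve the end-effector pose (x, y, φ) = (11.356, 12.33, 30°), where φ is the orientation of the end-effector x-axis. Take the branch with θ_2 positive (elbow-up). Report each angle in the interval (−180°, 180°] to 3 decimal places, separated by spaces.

wrist centre = target − a_3·(cos φ, sin φ) = (3.5618, 7.8300)
cos θ_2 = (73.9951−7²−5²)/(2·7·5) = -0.0001; θ_2 = 90.0040° (elbow-up)
β = atan2(7.8300,3.5618) = 65.5398°; ψ = atan2(5.0000,6.9997) = 35.5390°
θ_1 = β − ψ = 30.0008°
θ_3 = φ − θ_1 − θ_2 = -90.0048° (wrapped to (-180°,180°])

30.001 90.004 -90.005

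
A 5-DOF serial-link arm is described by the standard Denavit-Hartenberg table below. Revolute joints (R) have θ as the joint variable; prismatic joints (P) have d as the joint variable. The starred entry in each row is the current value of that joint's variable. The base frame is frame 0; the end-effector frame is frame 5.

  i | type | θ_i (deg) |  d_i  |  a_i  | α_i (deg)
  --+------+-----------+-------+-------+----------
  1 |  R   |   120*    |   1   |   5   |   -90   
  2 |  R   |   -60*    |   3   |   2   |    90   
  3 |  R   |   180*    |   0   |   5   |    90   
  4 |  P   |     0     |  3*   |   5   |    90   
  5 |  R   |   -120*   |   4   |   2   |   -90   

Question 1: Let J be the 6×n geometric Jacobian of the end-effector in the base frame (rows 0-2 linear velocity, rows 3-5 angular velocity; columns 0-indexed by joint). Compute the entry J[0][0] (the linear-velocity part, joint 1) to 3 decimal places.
axis z_0 = ẑ; lever o_n−o_0 = (-6.1782,2.1651,-7.0622)
cross product → J_v[:, 0] = (-2.1651,-6.1782,0.0000)
J_ω[:, 0] = z_0
entry J[0][0] = -2.1651

-2.165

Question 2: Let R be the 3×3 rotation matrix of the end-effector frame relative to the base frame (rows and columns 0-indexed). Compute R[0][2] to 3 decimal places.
0.650

End-effector z-axis (col 2 of R) = (0.6495,-0.1250,-0.7500)
R[0][2] = 0.6495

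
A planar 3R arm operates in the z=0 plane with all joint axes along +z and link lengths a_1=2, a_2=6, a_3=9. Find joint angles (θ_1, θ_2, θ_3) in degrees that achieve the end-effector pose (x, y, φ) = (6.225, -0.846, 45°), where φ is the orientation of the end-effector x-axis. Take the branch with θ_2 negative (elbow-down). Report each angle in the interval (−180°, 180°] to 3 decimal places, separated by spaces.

wrist centre = target − a_3·(cos φ, sin φ) = (-0.1390, -7.2100)
cos θ_2 = (52.0028−2²−6²)/(2·2·6) = 0.5001; θ_2 = -59.9921° (elbow-down)
β = atan2(-7.2100,-0.1390) = -91.1042°; ψ = atan2(-5.1957,5.0007) = -46.0958°
θ_1 = β − ψ = -45.0084°
θ_3 = φ − θ_1 − θ_2 = 150.0005° (wrapped to (-180°,180°])

-45.008 -59.992 150.001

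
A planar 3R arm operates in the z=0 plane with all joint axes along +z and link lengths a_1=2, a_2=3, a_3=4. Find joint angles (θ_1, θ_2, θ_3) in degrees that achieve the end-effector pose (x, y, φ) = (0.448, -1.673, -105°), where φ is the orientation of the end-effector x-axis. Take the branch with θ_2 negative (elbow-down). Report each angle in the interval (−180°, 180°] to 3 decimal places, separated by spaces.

135.009 -120.004 -120.005

wrist centre = target − a_3·(cos φ, sin φ) = (1.4833, 2.1907)
cos θ_2 = (6.9993−2²−3²)/(2·2·3) = -0.5001; θ_2 = -120.0039° (elbow-down)
β = atan2(2.1907,1.4833) = 55.8990°; ψ = atan2(-2.5980,0.4998) = -79.1100°
θ_1 = β − ψ = 135.0089°
θ_3 = φ − θ_1 − θ_2 = -120.0050° (wrapped to (-180°,180°])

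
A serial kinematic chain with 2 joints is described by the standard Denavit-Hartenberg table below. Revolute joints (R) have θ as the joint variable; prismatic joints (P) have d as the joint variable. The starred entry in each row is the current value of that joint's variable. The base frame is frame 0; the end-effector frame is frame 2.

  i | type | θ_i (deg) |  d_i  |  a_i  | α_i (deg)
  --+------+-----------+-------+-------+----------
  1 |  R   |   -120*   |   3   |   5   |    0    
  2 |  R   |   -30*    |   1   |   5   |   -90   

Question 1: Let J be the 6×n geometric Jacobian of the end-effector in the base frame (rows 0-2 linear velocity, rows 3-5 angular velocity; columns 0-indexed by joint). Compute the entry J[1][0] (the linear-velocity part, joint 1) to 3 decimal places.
-6.830

axis z_0 = ẑ; lever o_n−o_0 = (-6.8301,-6.8301,4.0000)
cross product → J_v[:, 0] = (6.8301,-6.8301,0.0000)
J_ω[:, 0] = z_0
entry J[1][0] = -6.8301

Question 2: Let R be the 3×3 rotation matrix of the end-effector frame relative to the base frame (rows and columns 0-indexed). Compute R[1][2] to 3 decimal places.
End-effector z-axis (col 2 of R) = (0.5000,-0.8660,0.0000)
R[1][2] = -0.8660

-0.866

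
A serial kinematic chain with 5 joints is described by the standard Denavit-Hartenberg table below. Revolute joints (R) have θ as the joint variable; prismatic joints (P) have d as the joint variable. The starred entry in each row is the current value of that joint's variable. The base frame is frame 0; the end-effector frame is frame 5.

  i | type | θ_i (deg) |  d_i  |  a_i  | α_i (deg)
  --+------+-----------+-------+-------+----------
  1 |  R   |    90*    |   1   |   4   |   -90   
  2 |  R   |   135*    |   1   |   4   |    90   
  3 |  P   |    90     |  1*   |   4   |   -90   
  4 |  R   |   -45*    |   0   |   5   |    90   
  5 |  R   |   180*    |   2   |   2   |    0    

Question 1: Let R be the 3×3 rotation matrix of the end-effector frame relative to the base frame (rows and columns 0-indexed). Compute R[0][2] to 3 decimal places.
End-effector z-axis (col 2 of R) = (0.7071,0.5000,-0.5000)
R[0][2] = 0.7071

0.707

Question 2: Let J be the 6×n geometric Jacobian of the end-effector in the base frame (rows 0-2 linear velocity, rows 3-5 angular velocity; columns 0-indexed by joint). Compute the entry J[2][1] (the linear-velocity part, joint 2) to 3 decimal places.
axis z_1 = (-1.0000,0.0000,0.0000); lever o_n−o_1 = (-5.7071,0.3787,-6.0355)
cross product → J_v[:, 1] = (-0.0000,-6.0355,-0.3787)
J_ω[:, 1] = z_1
entry J[2][1] = -0.3787

-0.379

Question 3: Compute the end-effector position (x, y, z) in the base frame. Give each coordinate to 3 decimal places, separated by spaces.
-5.707 4.379 -5.036

after link 1: o_1 = (0.0000, 4.0000, 1.0000)
after link 2: o_2 = (-1.0000, 1.1716, -1.8284)
after link 3: o_3 = (-5.0000, 1.8787, -2.5355)
after link 4: o_4 = (-8.5355, 4.3787, -5.0355)
after link 5: o_5 = (-5.7071, 4.3787, -5.0355)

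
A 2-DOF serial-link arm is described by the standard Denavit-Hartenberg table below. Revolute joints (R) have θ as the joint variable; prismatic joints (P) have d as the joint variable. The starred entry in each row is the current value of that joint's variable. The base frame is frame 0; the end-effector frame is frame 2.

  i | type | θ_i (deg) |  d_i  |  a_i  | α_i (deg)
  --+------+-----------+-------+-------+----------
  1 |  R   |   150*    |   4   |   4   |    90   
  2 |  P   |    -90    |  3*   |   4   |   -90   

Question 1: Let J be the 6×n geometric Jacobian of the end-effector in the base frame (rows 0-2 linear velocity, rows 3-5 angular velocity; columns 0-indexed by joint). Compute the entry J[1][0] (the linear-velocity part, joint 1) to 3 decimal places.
axis z_0 = ẑ; lever o_n−o_0 = (-1.9641,4.5981,0.0000)
cross product → J_v[:, 0] = (-4.5981,-1.9641,0.0000)
J_ω[:, 0] = z_0
entry J[1][0] = -1.9641

-1.964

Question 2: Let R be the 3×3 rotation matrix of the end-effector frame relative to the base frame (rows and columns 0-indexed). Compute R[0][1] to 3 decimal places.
-0.500

End-effector y-axis (col 1 of R) = (-0.5000,-0.8660,-0.0000)
R[0][1] = -0.5000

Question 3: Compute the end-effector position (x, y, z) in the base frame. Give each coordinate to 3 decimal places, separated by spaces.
-1.964 4.598 0.000

after link 1: o_1 = (-3.4641, 2.0000, 4.0000)
after link 2: o_2 = (-1.9641, 4.5981, 0.0000)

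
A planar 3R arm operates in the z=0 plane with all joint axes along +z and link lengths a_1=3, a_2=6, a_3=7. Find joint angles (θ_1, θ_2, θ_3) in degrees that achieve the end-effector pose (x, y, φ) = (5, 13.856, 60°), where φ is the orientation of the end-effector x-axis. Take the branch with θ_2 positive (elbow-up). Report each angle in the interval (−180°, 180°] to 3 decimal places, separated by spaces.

wrist centre = target − a_3·(cos φ, sin φ) = (1.5000, 7.7938)
cos θ_2 = (62.9937−3²−6²)/(2·3·6) = 0.4998; θ_2 = 60.0116° (elbow-up)
β = atan2(7.7938,1.5000) = 79.1061°; ψ = atan2(5.1968,5.9989) = 40.9017°
θ_1 = β − ψ = 38.2043°
θ_3 = φ − θ_1 − θ_2 = -38.2160° (wrapped to (-180°,180°])

38.204 60.012 -38.216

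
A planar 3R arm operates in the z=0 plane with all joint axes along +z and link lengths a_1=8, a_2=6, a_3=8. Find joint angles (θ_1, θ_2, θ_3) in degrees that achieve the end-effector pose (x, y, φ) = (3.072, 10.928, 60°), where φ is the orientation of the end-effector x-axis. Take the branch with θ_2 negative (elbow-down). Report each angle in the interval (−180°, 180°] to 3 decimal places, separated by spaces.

wrist centre = target − a_3·(cos φ, sin φ) = (-0.9280, 3.9998)
cos θ_2 = (16.8596−8²−6²)/(2·8·6) = -0.8660; θ_2 = -150.0024° (elbow-down)
β = atan2(3.9998,-0.9280) = 103.0622°; ψ = atan2(-2.9998,2.8037) = -46.9349°
θ_1 = β − ψ = 149.9971°
θ_3 = φ − θ_1 − θ_2 = 60.0053° (wrapped to (-180°,180°])

149.997 -150.002 60.005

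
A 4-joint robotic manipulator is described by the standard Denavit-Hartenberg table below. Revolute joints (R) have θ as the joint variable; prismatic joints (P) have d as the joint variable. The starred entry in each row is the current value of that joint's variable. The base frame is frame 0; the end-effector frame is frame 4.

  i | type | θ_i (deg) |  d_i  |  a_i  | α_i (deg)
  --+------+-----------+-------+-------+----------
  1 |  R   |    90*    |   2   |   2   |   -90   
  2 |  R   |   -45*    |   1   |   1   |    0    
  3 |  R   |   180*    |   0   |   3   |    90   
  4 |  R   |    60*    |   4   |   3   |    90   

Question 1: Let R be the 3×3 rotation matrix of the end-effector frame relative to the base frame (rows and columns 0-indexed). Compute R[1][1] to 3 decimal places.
0.707

End-effector y-axis (col 1 of R) = (-0.0000,0.7071,-0.7071)
R[1][1] = 0.7071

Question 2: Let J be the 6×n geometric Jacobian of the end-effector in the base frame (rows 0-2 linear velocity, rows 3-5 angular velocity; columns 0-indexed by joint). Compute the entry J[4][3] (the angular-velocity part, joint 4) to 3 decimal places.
axis z_3 = (-0.0000,0.7071,-0.7071); lever o_n−o_3 = (-2.5981,1.7678,-3.8891)
cross product → J_v[:, 3] = (-1.5000,1.8371,1.8371)
J_ω[:, 3] = z_3
entry J[4][3] = 0.7071

0.707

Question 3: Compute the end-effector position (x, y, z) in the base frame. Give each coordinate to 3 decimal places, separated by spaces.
-3.598 2.354 -3.303

after link 1: o_1 = (0.0000, 2.0000, 2.0000)
after link 2: o_2 = (-1.0000, 2.7071, 2.7071)
after link 3: o_3 = (-1.0000, 0.5858, 0.5858)
after link 4: o_4 = (-3.5981, 2.3536, -3.3033)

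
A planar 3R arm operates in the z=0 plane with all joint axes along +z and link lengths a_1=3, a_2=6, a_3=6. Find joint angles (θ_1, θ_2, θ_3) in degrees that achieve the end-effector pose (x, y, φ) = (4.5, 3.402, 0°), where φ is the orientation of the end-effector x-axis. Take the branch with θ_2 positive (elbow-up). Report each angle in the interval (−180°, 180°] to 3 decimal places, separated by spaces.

wrist centre = target − a_3·(cos φ, sin φ) = (-1.5000, 3.4020)
cos θ_2 = (13.8236−3²−6²)/(2·3·6) = -0.8660; θ_2 = 149.9983° (elbow-up)
β = atan2(3.4020,-1.5000) = 113.7935°; ψ = atan2(3.0001,-2.1961) = 126.2036°
θ_1 = β − ψ = -12.4101°
θ_3 = φ − θ_1 − θ_2 = -137.5883° (wrapped to (-180°,180°])

-12.410 149.998 -137.588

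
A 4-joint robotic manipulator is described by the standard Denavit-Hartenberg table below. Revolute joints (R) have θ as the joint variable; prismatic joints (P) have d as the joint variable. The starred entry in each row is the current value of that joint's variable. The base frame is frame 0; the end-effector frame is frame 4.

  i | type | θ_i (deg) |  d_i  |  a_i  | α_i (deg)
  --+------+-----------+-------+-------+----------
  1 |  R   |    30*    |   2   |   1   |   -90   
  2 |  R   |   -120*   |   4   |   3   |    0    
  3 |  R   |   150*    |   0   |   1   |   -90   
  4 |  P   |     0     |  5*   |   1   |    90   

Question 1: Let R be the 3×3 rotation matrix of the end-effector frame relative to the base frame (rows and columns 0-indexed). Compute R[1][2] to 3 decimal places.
0.866

End-effector z-axis (col 2 of R) = (-0.5000,0.8660,0.0000)
R[1][2] = 0.8660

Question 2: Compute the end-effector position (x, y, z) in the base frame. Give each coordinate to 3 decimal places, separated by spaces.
after link 1: o_1 = (0.8660, 0.5000, 2.0000)
after link 2: o_2 = (-2.4330, 3.2141, 4.5981)
after link 3: o_3 = (-1.6830, 3.6471, 4.0981)
after link 4: o_4 = (-3.0981, 2.8301, -0.7321)

-3.098 2.830 -0.732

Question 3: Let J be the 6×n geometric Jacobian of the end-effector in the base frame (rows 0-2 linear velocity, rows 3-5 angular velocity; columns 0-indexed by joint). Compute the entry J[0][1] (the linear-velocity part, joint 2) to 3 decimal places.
axis z_1 = (-0.5000,0.8660,0.0000); lever o_n−o_1 = (-3.9641,2.3301,-2.7321)
cross product → J_v[:, 1] = (-2.3660,-1.3660,2.2679)
J_ω[:, 1] = z_1
entry J[0][1] = -2.3660

-2.366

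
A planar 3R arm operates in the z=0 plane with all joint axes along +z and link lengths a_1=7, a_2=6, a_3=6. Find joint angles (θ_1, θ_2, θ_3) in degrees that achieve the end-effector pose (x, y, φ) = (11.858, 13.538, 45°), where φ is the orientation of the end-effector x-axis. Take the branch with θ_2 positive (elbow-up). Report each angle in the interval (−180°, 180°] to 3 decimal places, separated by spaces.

29.999 45.000 -29.998

wrist centre = target − a_3·(cos φ, sin φ) = (7.6154, 9.2954)
cos θ_2 = (144.3974−7²−6²)/(2·7·6) = 0.7071; θ_2 = 44.9996° (elbow-up)
β = atan2(9.2954,7.6154) = 50.6734°; ψ = atan2(4.2426,11.2427) = 20.6748°
θ_1 = β − ψ = 29.9986°
θ_3 = φ − θ_1 − θ_2 = -29.9982° (wrapped to (-180°,180°])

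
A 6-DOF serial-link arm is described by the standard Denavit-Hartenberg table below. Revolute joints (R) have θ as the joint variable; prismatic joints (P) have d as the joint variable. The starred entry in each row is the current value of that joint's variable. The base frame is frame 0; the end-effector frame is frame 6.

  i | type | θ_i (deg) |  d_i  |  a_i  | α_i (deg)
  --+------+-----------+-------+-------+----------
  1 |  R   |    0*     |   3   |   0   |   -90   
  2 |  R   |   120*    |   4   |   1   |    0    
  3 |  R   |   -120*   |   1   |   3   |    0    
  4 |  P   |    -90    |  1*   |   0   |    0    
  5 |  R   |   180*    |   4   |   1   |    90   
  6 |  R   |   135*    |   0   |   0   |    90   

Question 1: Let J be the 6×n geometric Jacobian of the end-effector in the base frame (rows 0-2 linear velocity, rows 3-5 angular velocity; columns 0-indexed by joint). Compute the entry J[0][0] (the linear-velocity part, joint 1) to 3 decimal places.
-10.000

axis z_0 = ẑ; lever o_n−o_0 = (2.5000,10.0000,1.1340)
cross product → J_v[:, 0] = (-10.0000,2.5000,0.0000)
J_ω[:, 0] = z_0
entry J[0][0] = -10.0000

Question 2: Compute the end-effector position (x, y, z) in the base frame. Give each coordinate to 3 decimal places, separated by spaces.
2.500 10.000 1.134

after link 1: o_1 = (0.0000, 0.0000, 3.0000)
after link 2: o_2 = (-0.5000, 4.0000, 2.1340)
after link 3: o_3 = (2.5000, 5.0000, 2.1340)
after link 4: o_4 = (2.5000, 6.0000, 2.1340)
after link 5: o_5 = (2.5000, 10.0000, 1.1340)
after link 6: o_6 = (2.5000, 10.0000, 1.1340)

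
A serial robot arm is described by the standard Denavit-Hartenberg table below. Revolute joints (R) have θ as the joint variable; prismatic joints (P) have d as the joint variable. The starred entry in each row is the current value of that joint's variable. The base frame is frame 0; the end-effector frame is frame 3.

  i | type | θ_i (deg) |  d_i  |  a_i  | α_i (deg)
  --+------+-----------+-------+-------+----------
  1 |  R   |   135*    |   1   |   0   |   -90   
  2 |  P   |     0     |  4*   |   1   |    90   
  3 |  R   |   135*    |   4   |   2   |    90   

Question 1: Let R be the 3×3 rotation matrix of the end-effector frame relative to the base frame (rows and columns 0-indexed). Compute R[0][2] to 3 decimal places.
End-effector z-axis (col 2 of R) = (-1.0000,0.0000,0.0000)
R[0][2] = -1.0000

-1.000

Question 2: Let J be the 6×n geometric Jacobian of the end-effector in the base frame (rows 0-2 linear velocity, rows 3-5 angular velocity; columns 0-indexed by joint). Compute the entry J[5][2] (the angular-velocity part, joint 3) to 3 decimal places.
axis z_2 = (0.0000,0.0000,1.0000); lever o_n−o_2 = (-0.0000,-2.0000,4.0000)
cross product → J_v[:, 2] = (2.0000,-0.0000,0.0000)
J_ω[:, 2] = z_2
entry J[5][2] = 1.0000

1.000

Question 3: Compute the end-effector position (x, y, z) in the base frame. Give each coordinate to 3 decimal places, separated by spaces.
-3.536 -4.121 5.000

after link 1: o_1 = (0.0000, 0.0000, 1.0000)
after link 2: o_2 = (-3.5355, -2.1213, 1.0000)
after link 3: o_3 = (-3.5355, -4.1213, 5.0000)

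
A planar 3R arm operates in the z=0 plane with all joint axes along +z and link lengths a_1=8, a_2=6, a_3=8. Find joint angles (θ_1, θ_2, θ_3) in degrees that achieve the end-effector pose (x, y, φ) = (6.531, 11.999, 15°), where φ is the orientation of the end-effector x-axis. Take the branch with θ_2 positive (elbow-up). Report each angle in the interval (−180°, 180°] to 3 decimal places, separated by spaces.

60.002 89.997 -134.999

wrist centre = target − a_3·(cos φ, sin φ) = (-1.1964, 9.9284)
cos θ_2 = (100.0055−8²−6²)/(2·8·6) = 0.0001; θ_2 = 89.9967° (elbow-up)
β = atan2(9.9284,-1.1964) = 96.8712°; ψ = atan2(6.0000,8.0003) = 36.8687°
θ_1 = β − ψ = 60.0025°
θ_3 = φ − θ_1 − θ_2 = -134.9992° (wrapped to (-180°,180°])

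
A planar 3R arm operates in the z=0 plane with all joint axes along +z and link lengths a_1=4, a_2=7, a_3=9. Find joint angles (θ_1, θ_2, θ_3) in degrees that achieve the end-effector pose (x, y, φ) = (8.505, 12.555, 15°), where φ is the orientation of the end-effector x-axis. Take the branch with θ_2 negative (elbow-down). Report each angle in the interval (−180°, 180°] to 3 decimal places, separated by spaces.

wrist centre = target − a_3·(cos φ, sin φ) = (-0.1883, 10.2256)
cos θ_2 = (104.5989−4²−7²)/(2·4·7) = 0.7071; θ_2 = -44.9986° (elbow-down)
β = atan2(10.2256,-0.1883) = 91.0551°; ψ = atan2(-4.9496,8.9499) = -28.9443°
θ_1 = β − ψ = 119.9994°
θ_3 = φ − θ_1 − θ_2 = -60.0008° (wrapped to (-180°,180°])

119.999 -44.999 -60.001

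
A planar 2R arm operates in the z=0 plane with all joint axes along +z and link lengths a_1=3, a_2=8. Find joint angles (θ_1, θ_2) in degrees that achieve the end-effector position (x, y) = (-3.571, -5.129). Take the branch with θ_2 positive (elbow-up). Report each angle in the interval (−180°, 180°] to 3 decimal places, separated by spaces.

119.995 135.000

cos θ_2 = (39.0587−3²−8²)/(2·3·8) = -0.7071; θ_2 = 135.0003° (elbow-up)
β = atan2(-5.1290,-3.5710) = -124.8471°; ψ = atan2(5.6568,-2.6569) = 115.1584°
θ_1 = β − ψ = -240.0055°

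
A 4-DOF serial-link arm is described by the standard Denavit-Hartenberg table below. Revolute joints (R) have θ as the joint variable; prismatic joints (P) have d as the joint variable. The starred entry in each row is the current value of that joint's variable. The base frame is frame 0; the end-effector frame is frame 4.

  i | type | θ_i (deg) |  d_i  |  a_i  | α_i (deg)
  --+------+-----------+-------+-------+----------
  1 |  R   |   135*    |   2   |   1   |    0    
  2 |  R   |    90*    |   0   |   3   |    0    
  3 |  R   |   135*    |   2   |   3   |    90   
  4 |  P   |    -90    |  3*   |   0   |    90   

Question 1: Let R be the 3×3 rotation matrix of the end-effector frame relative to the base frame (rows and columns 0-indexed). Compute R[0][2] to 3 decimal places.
-1.000

End-effector z-axis (col 2 of R) = (-1.0000,0.0000,-0.0000)
R[0][2] = -1.0000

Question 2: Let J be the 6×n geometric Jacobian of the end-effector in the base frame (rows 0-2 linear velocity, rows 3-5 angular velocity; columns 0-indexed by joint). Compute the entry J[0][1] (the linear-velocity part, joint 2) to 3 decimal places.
axis z_1 = (0.0000,0.0000,1.0000); lever o_n−o_1 = (0.8787,-5.1213,2.0000)
cross product → J_v[:, 1] = (5.1213,0.8787,-0.0000)
J_ω[:, 1] = z_1
entry J[0][1] = 5.1213

5.121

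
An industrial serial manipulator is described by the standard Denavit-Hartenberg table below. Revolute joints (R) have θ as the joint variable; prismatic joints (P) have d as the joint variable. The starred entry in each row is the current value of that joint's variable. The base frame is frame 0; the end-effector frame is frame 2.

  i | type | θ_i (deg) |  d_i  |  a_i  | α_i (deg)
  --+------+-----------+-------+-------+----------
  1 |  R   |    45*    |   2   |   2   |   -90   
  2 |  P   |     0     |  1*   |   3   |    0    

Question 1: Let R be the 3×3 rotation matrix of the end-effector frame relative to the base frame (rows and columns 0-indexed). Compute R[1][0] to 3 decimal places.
End-effector x-axis (col 0 of R) = (0.7071,0.7071,0.0000)
R[1][0] = 0.7071

0.707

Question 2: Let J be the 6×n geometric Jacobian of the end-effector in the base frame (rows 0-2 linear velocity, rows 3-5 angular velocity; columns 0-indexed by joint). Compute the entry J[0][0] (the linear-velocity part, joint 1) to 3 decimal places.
axis z_0 = ẑ; lever o_n−o_0 = (2.8284,4.2426,2.0000)
cross product → J_v[:, 0] = (-4.2426,2.8284,0.0000)
J_ω[:, 0] = z_0
entry J[0][0] = -4.2426

-4.243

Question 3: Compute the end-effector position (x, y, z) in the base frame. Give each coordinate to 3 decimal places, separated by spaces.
2.828 4.243 2.000

after link 1: o_1 = (1.4142, 1.4142, 2.0000)
after link 2: o_2 = (2.8284, 4.2426, 2.0000)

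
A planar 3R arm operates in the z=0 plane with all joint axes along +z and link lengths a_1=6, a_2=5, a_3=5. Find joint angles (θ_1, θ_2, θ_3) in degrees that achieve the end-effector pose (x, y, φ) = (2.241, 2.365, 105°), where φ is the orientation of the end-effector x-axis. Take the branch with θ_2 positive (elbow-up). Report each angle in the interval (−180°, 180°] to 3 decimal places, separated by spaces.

-90.006 135.003 60.003

wrist centre = target − a_3·(cos φ, sin φ) = (3.5351, -2.4646)
cos θ_2 = (18.5713−6²−5²)/(2·6·5) = -0.7071; θ_2 = 135.0031° (elbow-up)
β = atan2(-2.4646,3.5351) = -34.8838°; ψ = atan2(3.5353,2.4643) = 55.1220°
θ_1 = β − ψ = -90.0057°
θ_3 = φ − θ_1 − θ_2 = 60.0026° (wrapped to (-180°,180°])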